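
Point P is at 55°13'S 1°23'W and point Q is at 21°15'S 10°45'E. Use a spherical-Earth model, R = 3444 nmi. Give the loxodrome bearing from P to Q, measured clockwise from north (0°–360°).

Meridional parts: M(φ₁)=-1.1608, M(φ₂)=-0.3797 → ΔM = +0.7812;  Δλ = +0.2118 rad
tan C = Δλ / ΔM = +0.2711 → C = 15.17°

15.2°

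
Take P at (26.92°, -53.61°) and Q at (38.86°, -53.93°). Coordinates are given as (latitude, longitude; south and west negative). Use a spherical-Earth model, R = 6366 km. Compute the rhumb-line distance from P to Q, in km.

1327 km

Δψ = ln[tan(π/4+φ₂/2)/tan(π/4+φ₁/2)] = +0.2490;  Δφ = +0.2084 rad,  Δλ = -0.0056 rad
q = Δφ/Δψ = 0.8369
d = R·√(Δφ² + q²Δλ²) = 6366·0.20844 = 1327 km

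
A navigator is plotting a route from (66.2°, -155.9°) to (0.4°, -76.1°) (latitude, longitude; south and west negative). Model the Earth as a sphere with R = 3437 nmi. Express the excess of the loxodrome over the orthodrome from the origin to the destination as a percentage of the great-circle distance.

3.4%

Great circle: σ = 1.4929 rad → d_gc = Rσ = 5131.0 nmi
Rhumb: Δφ = -1.1484, Δλ = +1.3928, Δψ = -1.5502, q = Δφ/Δψ = 0.7408 → d_rh = R√(Δφ²+q²Δλ²) = 5306.3 nmi
Excess = (5306.3 − 5131.0) / 5131.0 = 175.3 / 5131.0 = 3.42% ≈ 3.4%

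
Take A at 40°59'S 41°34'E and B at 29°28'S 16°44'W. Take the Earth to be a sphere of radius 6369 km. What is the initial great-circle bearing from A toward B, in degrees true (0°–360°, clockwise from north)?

264.5°

θ = atan2( sin Δλ·cos φ₂ ,  cos φ₁ sin φ₂ − sin φ₁ cos φ₂ cos Δλ )
  = atan2(-0.7408, -0.0713) = 264.50°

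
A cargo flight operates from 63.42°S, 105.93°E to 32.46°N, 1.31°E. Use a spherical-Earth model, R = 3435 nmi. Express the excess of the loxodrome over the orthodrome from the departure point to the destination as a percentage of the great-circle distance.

Great circle: σ = 2.1837 rad → d_gc = Rσ = 7501.2 nmi
Rhumb: Δφ = +1.6734, Δλ = -1.8260, Δψ = +2.0426, q = Δφ/Δψ = 0.8193 → d_rh = R√(Δφ²+q²Δλ²) = 7710.2 nmi
Excess = (7710.2 − 7501.2) / 7501.2 = 209.0 / 7501.2 = 2.79% ≈ 2.8%

2.8%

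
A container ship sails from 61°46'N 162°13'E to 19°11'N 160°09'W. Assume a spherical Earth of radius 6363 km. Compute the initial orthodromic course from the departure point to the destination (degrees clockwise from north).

131.1°

θ = atan2( sin Δλ·cos φ₂ ,  cos φ₁ sin φ₂ − sin φ₁ cos φ₂ cos Δλ )
  = atan2(+0.5767, -0.5035) = 131.12°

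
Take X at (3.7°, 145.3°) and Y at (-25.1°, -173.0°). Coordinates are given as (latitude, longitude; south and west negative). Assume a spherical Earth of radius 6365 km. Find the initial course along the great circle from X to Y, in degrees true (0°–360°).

θ = atan2( sin Δλ·cos φ₂ ,  cos φ₁ sin φ₂ − sin φ₁ cos φ₂ cos Δλ )
  = atan2(+0.6024, -0.4669) = 127.78°

127.8°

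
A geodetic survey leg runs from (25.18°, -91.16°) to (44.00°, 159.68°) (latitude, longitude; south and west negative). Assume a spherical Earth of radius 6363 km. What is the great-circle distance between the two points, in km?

Haversine: a = sin²(Δφ/2)+cos φ₁ cos φ₂ sin²(Δλ/2) = 0.45905;  σ = 2·atan2(√a,√(1−a))
σ = 85.303° → d = Rσ = 6363·1.48881 = 9473 km

9473 km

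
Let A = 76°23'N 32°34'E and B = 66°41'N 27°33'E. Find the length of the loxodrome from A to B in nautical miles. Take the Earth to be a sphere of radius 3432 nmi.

Δψ = ln[tan(π/4+φ₂/2)/tan(π/4+φ₁/2)] = -0.5471;  Δφ = -0.1693 rad,  Δλ = -0.0876 rad
q = Δφ/Δψ = 0.3095
d = R·√(Δφ² + q²Δλ²) = 3432·0.17145 = 588 nmi

588 nmi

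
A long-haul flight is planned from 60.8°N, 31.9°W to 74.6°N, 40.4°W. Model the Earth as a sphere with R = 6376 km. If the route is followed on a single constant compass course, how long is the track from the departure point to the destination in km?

1575 km

Rhumb course C = atan2(Δλ, Δψ) with Δψ = ln[tan(π/4+φ₂/2)/tan(π/4+φ₁/2)] = +0.6557, Δλ = -0.1484 → C = 347.25°
d = R·|Δφ| / |cos C| = 6376·0.24086 / 0.97535 = 1575 km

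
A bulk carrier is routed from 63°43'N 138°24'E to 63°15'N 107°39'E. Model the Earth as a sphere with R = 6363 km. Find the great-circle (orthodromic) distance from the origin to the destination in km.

cos σ = sin φ₁ sin φ₂ + cos φ₁ cos φ₂ cos Δλ
      = sin(63.72°)sin(63.25°) + cos(63.72°)cos(63.25°)cos(-30.75°) = 0.9719
σ = 13.604° → d = Rσ = 6363·0.23743 = 1511 km

1511 km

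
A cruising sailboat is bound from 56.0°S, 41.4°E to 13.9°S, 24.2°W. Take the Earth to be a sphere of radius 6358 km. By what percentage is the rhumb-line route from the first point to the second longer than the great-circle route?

2.1%

Great circle: σ = 1.1336 rad → d_gc = Rσ = 7207.4 km
Rhumb: Δφ = +0.7348, Δλ = -1.1449, Δψ = +0.9400, q = Δφ/Δψ = 0.7817 → d_rh = R√(Δφ²+q²Δλ²) = 7362.2 km
Excess = (7362.2 − 7207.4) / 7207.4 = 154.8 / 7207.4 = 2.148% ≈ 2.1%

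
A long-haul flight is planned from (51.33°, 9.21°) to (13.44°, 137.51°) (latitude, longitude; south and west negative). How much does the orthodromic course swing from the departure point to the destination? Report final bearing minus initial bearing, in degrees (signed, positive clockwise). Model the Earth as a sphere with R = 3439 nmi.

At departure: θ₁ = atan2(sin Δλ cos φ₂, cos φ₁ sin φ₂ − sin φ₁ cos φ₂ cos Δλ) = 51.10°
At arrival: θ₂ = atan2(sin Δλ cos φ₁, −cos φ₂ sin φ₁ + sin φ₂ cos φ₁ cos Δλ) = 150.00°
Δθ = θ₂ − θ₁ = +98.9°

+98.9°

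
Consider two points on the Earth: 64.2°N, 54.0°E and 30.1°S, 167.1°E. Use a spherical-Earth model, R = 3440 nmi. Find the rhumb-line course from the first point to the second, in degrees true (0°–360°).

135.7°

Δψ = ln[tan(π/4+φ₂/2)/tan(π/4+φ₁/2)] = -2.0252
Δλ = +1.9740 rad (taken the short way round)
course = atan2(Δλ, Δψ) = 135.73°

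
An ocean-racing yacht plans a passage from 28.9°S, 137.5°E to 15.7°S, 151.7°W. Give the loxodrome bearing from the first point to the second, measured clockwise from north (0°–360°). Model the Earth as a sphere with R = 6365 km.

Δψ = ln[tan(π/4+φ₂/2)/tan(π/4+φ₁/2)] = +0.2497
Δλ = +1.2357 rad (taken the short way round)
course = atan2(Δλ, Δψ) = 78.57°

78.6°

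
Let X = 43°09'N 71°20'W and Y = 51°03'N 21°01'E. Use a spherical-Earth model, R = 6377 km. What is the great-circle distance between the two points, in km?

6581 km

Haversine: a = sin²(Δφ/2)+cos φ₁ cos φ₂ sin²(Δλ/2) = 0.24347;  σ = 2·atan2(√a,√(1−a))
σ = 59.132° → d = Rσ = 6377·1.03204 = 6581 km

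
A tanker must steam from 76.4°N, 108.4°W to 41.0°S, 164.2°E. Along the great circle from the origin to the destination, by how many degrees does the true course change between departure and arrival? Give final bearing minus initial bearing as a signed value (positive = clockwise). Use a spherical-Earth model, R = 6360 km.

At departure: θ₁ = atan2(sin Δλ cos φ₂, cos φ₁ sin φ₂ − sin φ₁ cos φ₂ cos Δλ) = 256.03°
At arrival: θ₂ = atan2(sin Δλ cos φ₁, −cos φ₂ sin φ₁ + sin φ₂ cos φ₁ cos Δλ) = 197.60°
Δθ = θ₂ − θ₁ = -58.4°

-58.4°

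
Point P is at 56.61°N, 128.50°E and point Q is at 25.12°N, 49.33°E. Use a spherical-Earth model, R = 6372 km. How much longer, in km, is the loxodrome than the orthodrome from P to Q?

Great circle: cos σ = sin φ₁ sin φ₂ + cos φ₁ cos φ₂ cos Δλ,  σ = 1.1062 rad → d_gc = 7048.6 km
Rhumb line: Δψ = -0.7511, q = Δφ/Δψ = 0.7318, d_rh = R√(Δφ²+q²Δλ²) = 7333.3 km
Excess = 7333.3 − 7048.6 = 284.7 ≈ 285 km

285 km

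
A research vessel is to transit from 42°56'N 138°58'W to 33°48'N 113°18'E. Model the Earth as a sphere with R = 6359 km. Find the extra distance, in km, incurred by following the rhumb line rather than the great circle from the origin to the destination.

657 km

Great circle: cos σ = sin φ₁ sin φ₂ + cos φ₁ cos φ₂ cos Δλ,  σ = 1.3760 rad → d_gc = 8749.72 km
Rhumb line: Δψ = -0.2038, q = Δφ/Δψ = 0.7822, d_rh = R√(Δφ²+q²Δλ²) = 9407.17 km
Excess = 9407.17 − 8749.72 = 657.45 ≈ 657 km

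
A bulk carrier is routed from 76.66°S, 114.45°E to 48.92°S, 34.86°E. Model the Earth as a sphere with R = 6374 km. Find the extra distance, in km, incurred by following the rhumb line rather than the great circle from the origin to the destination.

303 km

Great circle: cos σ = sin φ₁ sin φ₂ + cos φ₁ cos φ₂ cos Δλ,  σ = 0.7062 rad → d_gc = 4501.2 km
Rhumb line: Δψ = +1.1644, q = Δφ/Δψ = 0.4158, d_rh = R√(Δφ²+q²Δλ²) = 4803.9 km
Excess = 4803.9 − 4501.2 = 302.7 ≈ 303 km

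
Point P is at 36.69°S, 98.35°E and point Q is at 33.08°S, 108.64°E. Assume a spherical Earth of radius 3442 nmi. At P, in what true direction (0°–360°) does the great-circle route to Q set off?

N = sin Δλ·cos φ₂ = +0.1497;  D = cos φ₁ sin φ₂ − sin φ₁ cos φ₂ cos Δλ = +0.0549
initial course = atan2(N, D) = 69.85°

69.9°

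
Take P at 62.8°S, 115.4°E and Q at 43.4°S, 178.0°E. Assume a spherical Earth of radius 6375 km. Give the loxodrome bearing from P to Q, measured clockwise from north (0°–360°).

62.2°

Δψ = ln[tan(π/4+φ₂/2)/tan(π/4+φ₁/2)] = +0.5767
Δλ = +1.0926 rad (taken the short way round)
course = atan2(Δλ, Δψ) = 62.17°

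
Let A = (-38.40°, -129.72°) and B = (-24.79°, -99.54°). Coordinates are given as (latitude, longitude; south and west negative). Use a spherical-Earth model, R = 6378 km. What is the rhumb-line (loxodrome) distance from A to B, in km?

3227 km

Rhumb course C = atan2(Δλ, Δψ) with Δψ = ln[tan(π/4+φ₂/2)/tan(π/4+φ₁/2)] = +0.2800, Δλ = +0.5267 → C = 62.00°
d = R·|Δφ| / |cos C| = 6378·0.23754 / 0.46942 = 3227 km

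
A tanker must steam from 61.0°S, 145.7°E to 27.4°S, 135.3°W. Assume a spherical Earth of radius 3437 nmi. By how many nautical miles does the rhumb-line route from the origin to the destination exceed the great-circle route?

Great circle: cos σ = sin φ₁ sin φ₂ + cos φ₁ cos φ₂ cos Δλ,  σ = 1.0649 rad → d_gc = 3659.9 nmi
Rhumb line: Δψ = +0.8548, q = Δφ/Δψ = 0.6860, d_rh = R√(Δφ²+q²Δλ²) = 3825.1 nmi
Excess = 3825.1 − 3659.9 = 165.2 ≈ 165 nmi

165 nmi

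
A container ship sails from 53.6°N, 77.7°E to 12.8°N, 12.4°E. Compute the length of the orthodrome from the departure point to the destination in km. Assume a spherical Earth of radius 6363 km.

cos σ = sin φ₁ sin φ₂ + cos φ₁ cos φ₂ cos Δλ
      = sin(53.60°)sin(12.80°) + cos(53.60°)cos(12.80°)cos(-65.30°) = 0.4201
σ = 65.157° → d = Rσ = 6363·1.13721 = 7236 km

7236 km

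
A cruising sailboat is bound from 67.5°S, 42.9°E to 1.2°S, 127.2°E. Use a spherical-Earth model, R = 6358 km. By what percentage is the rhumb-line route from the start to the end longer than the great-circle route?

Great circle: σ = 1.5134 rad → d_gc = Rσ = 9622.3 km
Rhumb: Δφ = +1.1572, Δλ = +1.4713, Δψ = +1.5939, q = Δφ/Δψ = 0.7260 → d_rh = R√(Δφ²+q²Δλ²) = 10012.4 km
Excess = (10012.4 − 9622.3) / 9622.3 = 390.1 / 9622.3 = 4.054% ≈ 4.1%

4.1%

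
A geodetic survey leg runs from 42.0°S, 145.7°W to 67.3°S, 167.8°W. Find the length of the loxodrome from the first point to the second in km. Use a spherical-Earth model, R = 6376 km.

Rhumb course C = atan2(Δλ, Δψ) with Δψ = ln[tan(π/4+φ₂/2)/tan(π/4+φ₁/2)] = -0.7966, Δλ = -0.3857 → C = 205.84°
d = R·|Δφ| / |cos C| = 6376·0.44157 / 0.90005 = 3128 km

3128 km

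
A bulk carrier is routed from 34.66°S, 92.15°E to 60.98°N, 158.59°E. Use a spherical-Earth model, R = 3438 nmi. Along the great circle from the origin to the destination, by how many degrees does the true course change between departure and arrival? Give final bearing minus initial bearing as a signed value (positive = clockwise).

+25.0°

At departure: θ₁ = atan2(sin Δλ cos φ₂, cos φ₁ sin φ₂ − sin φ₁ cos φ₂ cos Δλ) = 28.19°
At arrival: θ₂ = atan2(sin Δλ cos φ₁, −cos φ₂ sin φ₁ + sin φ₂ cos φ₁ cos Δλ) = 53.23°
Δθ = θ₂ − θ₁ = +25.0°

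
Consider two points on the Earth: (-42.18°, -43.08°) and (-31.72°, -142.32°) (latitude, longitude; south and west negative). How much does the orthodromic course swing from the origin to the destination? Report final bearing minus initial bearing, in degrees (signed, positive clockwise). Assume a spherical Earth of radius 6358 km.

+70.7°

At departure: θ₁ = atan2(sin Δλ cos φ₂, cos φ₁ sin φ₂ − sin φ₁ cos φ₂ cos Δλ) = 240.17°
At arrival: θ₂ = atan2(sin Δλ cos φ₁, −cos φ₂ sin φ₁ + sin φ₂ cos φ₁ cos Δλ) = 310.91°
Δθ = θ₂ − θ₁ = +70.7°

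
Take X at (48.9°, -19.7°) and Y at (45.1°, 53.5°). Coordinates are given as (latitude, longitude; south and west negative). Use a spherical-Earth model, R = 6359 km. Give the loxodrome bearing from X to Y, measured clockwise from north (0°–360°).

Meridional parts: M(φ₁)=+0.9812, M(φ₂)=+0.8838 → ΔM = -0.0973;  Δλ = +1.2776 rad
tan C = Δλ / ΔM = -13.1295 → C = 94.36°

94.4°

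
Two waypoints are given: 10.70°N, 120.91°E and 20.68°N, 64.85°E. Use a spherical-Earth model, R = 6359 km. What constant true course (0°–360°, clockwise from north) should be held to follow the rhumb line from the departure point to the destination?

Meridional parts: M(φ₁)=+0.1878, M(φ₂)=+0.3690 → ΔM = +0.1812;  Δλ = -0.9784 rad
tan C = Δλ / ΔM = -5.4000 → C = 280.49°

280.5°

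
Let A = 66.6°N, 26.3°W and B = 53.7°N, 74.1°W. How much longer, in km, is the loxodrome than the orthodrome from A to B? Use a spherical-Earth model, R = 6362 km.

Great circle: cos σ = sin φ₁ sin φ₂ + cos φ₁ cos φ₂ cos Δλ,  σ = 0.4566 rad → d_gc = 2904.6 km
Rhumb line: Δψ = -0.4593, q = Δφ/Δψ = 0.4902, d_rh = R√(Δφ²+q²Δλ²) = 2970.0 km
Excess = 2970.0 − 2904.6 = 65.4 ≈ 65 km

65 km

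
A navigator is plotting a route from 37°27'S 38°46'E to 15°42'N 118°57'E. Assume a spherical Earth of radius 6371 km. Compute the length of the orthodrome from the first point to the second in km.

cos σ = sin φ₁ sin φ₂ + cos φ₁ cos φ₂ cos Δλ
      = sin(-37.45°)sin(15.70°) + cos(-37.45°)cos(15.70°)cos(80.18°) = -0.0342
σ = 91.962° → d = Rσ = 6371·1.60504 = 10226 km

10226 km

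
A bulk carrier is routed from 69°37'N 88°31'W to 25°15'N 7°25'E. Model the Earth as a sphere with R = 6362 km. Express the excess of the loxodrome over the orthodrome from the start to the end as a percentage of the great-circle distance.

Great circle: σ = 1.1947 rad → d_gc = Rσ = 7600.7 km
Rhumb: Δφ = -0.7743, Δλ = +1.6744, Δψ = -1.2603, q = Δφ/Δψ = 0.6144 → d_rh = R√(Δφ²+q²Δλ²) = 8191.6 km
Excess = (8191.6 − 7600.7) / 7600.7 = 590.9 / 7600.7 = 7.77% ≈ 7.8%

7.8%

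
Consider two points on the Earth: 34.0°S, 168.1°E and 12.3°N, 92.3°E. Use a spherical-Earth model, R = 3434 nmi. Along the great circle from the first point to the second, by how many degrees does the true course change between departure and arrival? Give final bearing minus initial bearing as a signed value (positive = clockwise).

At departure: θ₁ = atan2(sin Δλ cos φ₂, cos φ₁ sin φ₂ − sin φ₁ cos φ₂ cos Δλ) = 288.16°
At arrival: θ₂ = atan2(sin Δλ cos φ₁, −cos φ₂ sin φ₁ + sin φ₂ cos φ₁ cos Δλ) = 306.27°
Δθ = θ₂ − θ₁ = +18.1°

+18.1°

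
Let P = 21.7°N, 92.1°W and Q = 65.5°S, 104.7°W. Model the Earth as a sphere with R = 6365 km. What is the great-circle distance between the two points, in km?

Haversine: a = sin²(Δφ/2)+cos φ₁ cos φ₂ sin²(Δλ/2) = 0.48021;  σ = 2·atan2(√a,√(1−a))
σ = 87.732° → d = Rσ = 6365·1.53122 = 9746 km

9746 km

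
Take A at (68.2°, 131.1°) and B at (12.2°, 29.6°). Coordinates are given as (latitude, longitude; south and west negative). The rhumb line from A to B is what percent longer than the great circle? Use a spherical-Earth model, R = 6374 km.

7.4%

Great circle: σ = 1.4466 rad → d_gc = Rσ = 9220.8 km
Rhumb: Δφ = -0.9774, Δλ = -1.7715, Δψ = -1.4327, q = Δφ/Δψ = 0.6822 → d_rh = R√(Δφ²+q²Δλ²) = 9906.8 km
Excess = (9906.8 − 9220.8) / 9220.8 = 686.0 / 9220.8 = 7.44% ≈ 7.4%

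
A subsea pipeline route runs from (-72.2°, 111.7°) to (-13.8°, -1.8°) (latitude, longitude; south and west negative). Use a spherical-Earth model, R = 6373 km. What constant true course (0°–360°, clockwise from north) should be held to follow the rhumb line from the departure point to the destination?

309.1°

Meridional parts: M(φ₁)=-1.8541, M(φ₂)=-0.2432 → ΔM = +1.6109;  Δλ = -1.9809 rad
tan C = Δλ / ΔM = -1.2297 → C = 309.12°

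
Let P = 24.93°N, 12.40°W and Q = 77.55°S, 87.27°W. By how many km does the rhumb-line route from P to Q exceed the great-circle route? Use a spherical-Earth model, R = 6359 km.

Great circle: cos σ = sin φ₁ sin φ₂ + cos φ₁ cos φ₂ cos Δλ,  σ = 1.9397 rad → d_gc = 12334.4 km
Rhumb line: Δψ = -2.6652, q = Δφ/Δψ = 0.6711, d_rh = R√(Δφ²+q²Δλ²) = 12667.3 km
Excess = 12667.3 − 12334.4 = 332.9 ≈ 333 km

333 km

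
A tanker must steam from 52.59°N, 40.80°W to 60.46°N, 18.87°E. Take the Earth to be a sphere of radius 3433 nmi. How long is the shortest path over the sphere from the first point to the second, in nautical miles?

Haversine: a = sin²(Δφ/2)+cos φ₁ cos φ₂ sin²(Δλ/2) = 0.07884;  σ = 2·atan2(√a,√(1−a))
σ = 32.615° → d = Rσ = 3433·0.56924 = 1954 nmi

1954 nmi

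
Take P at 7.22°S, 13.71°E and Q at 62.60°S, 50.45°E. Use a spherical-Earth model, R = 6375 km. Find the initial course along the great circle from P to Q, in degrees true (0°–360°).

N = sin Δλ·cos φ₂ = +0.2753;  D = cos φ₁ sin φ₂ − sin φ₁ cos φ₂ cos Δλ = -0.8344
initial course = atan2(N, D) = 161.74°

161.7°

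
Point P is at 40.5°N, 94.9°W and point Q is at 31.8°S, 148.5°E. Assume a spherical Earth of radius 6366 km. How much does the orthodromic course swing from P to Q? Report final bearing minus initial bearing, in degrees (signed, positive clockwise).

At departure: θ₁ = atan2(sin Δλ cos φ₂, cos φ₁ sin φ₂ − sin φ₁ cos φ₂ cos Δλ) = 258.58°
At arrival: θ₂ = atan2(sin Δλ cos φ₁, −cos φ₂ sin φ₁ + sin φ₂ cos φ₁ cos Δλ) = 241.28°
Δθ = θ₂ − θ₁ = -17.3°

-17.3°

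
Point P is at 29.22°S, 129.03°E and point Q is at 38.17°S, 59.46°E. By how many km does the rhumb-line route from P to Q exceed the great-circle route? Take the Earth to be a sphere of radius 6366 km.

Great circle: cos σ = sin φ₁ sin φ₂ + cos φ₁ cos φ₂ cos Δλ,  σ = 0.9989 rad → d_gc = 6359.3 km
Rhumb line: Δψ = -0.1881, q = Δφ/Δψ = 0.8304, d_rh = R√(Δφ²+q²Δλ²) = 6495.4 km
Excess = 6495.4 − 6359.3 = 136.1 ≈ 136 km

136 km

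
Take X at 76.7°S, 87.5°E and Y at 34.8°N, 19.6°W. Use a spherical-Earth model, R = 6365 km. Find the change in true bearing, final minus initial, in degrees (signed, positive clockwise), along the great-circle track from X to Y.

At departure: θ₁ = atan2(sin Δλ cos φ₂, cos φ₁ sin φ₂ − sin φ₁ cos φ₂ cos Δλ) = 262.47°
At arrival: θ₂ = atan2(sin Δλ cos φ₁, −cos φ₂ sin φ₁ + sin φ₂ cos φ₁ cos Δλ) = 343.87°
Δθ = θ₂ − θ₁ = +81.4°

+81.4°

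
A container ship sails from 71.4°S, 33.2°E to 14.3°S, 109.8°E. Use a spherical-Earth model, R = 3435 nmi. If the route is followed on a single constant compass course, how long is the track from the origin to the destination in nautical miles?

Δψ = ln[tan(π/4+φ₂/2)/tan(π/4+φ₁/2)] = +1.5572;  Δφ = +0.9966 rad,  Δλ = +1.3369 rad
q = Δφ/Δψ = 0.6400
d = R·√(Δφ² + q²Δλ²) = 3435·1.31350 = 4512 nmi

4512 nmi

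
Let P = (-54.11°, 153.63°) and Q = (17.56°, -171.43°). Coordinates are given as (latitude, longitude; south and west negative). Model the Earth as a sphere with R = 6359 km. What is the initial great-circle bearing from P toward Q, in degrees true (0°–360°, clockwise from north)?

34.0°

N = sin Δλ·cos φ₂ = +0.5460;  D = cos φ₁ sin φ₂ − sin φ₁ cos φ₂ cos Δλ = +0.8100
initial course = atan2(N, D) = 33.98°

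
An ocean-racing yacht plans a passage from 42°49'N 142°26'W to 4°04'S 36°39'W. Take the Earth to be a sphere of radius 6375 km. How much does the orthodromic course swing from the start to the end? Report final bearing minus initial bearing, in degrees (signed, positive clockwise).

At departure: θ₁ = atan2(sin Δλ cos φ₂, cos φ₁ sin φ₂ − sin φ₁ cos φ₂ cos Δλ) = 82.15°
At arrival: θ₂ = atan2(sin Δλ cos φ₁, −cos φ₂ sin φ₁ + sin φ₂ cos φ₁ cos Δλ) = 133.24°
Δθ = θ₂ − θ₁ = +51.1°

+51.1°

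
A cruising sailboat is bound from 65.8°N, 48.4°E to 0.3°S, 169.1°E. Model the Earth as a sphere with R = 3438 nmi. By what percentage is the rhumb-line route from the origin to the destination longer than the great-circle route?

Great circle: σ = 1.7865 rad → d_gc = Rσ = 6142.1 nmi
Rhumb: Δφ = -1.1537, Δλ = +2.1066, Δψ = -1.5452, q = Δφ/Δψ = 0.7466 → d_rh = R√(Δφ²+q²Δλ²) = 6705.9 nmi
Excess = (6705.9 − 6142.1) / 6142.1 = 563.8 / 6142.1 = 9.18% ≈ 9.2%

9.2%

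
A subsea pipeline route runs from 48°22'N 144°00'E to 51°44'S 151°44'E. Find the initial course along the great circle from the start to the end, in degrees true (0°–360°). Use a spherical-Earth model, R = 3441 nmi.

175.1°

N = sin Δλ·cos φ₂ = +0.0833;  D = cos φ₁ sin φ₂ − sin φ₁ cos φ₂ cos Δλ = -0.9803
initial course = atan2(N, D) = 175.14°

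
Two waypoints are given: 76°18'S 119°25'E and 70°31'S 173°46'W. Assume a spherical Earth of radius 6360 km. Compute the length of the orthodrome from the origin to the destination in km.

cos σ = sin φ₁ sin φ₂ + cos φ₁ cos φ₂ cos Δλ
      = sin(-76.30°)sin(-70.52°) + cos(-76.30°)cos(-70.52°)cos(66.82°) = 0.9470
σ = 18.735° → d = Rσ = 6360·0.32699 = 2080 km

2080 km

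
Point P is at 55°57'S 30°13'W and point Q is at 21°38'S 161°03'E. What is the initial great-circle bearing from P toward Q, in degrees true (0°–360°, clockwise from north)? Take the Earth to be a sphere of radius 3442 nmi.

θ = atan2( sin Δλ·cos φ₂ ,  cos φ₁ sin φ₂ − sin φ₁ cos φ₂ cos Δλ )
  = atan2(-0.1816, -0.9618) = 190.69°

190.7°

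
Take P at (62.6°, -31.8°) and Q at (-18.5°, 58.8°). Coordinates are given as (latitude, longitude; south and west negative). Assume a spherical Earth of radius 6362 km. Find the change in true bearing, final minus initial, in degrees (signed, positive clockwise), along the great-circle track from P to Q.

+53.1°

At departure: θ₁ = atan2(sin Δλ cos φ₂, cos φ₁ sin φ₂ − sin φ₁ cos φ₂ cos Δλ) = 98.23°
At arrival: θ₂ = atan2(sin Δλ cos φ₁, −cos φ₂ sin φ₁ + sin φ₂ cos φ₁ cos Δλ) = 151.30°
Δθ = θ₂ − θ₁ = +53.1°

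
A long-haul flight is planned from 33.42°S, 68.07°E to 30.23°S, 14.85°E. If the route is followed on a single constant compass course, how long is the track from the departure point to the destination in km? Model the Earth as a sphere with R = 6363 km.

5033 km

Δψ = ln[tan(π/4+φ₂/2)/tan(π/4+φ₁/2)] = +0.0655;  Δφ = +0.0557 rad,  Δλ = -0.9289 rad
q = Δφ/Δψ = 0.8495
d = R·√(Δφ² + q²Δλ²) = 6363·0.79100 = 5033 km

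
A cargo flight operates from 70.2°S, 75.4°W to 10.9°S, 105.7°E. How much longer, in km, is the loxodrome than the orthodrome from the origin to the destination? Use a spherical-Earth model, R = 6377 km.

Great circle: cos σ = sin φ₁ sin φ₂ + cos φ₁ cos φ₂ cos Δλ,  σ = 1.7261 rad → d_gc = 11007.1 km
Rhumb line: Δψ = +1.5543, q = Δφ/Δψ = 0.6659, d_rh = R√(Δφ²+q²Δλ²) = 14810.8 km
Excess = 14810.8 − 11007.1 = 3803.7 ≈ 3804 km

3804 km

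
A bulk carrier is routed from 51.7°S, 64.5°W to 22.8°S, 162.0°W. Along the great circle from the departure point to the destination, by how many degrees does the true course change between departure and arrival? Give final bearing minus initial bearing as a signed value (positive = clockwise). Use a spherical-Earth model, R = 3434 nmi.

Initial bearing θ₁ = atan2(sin Δλ cos φ₂, cos φ₁ sin φ₂ − sin φ₁ cos φ₂ cos Δλ) = 249.89°
Final bearing θ₂ = (initial bearing from the destination back to the start) + 180° = 320.85°
Δθ = θ₂ − θ₁ = +71.0°

+71.0°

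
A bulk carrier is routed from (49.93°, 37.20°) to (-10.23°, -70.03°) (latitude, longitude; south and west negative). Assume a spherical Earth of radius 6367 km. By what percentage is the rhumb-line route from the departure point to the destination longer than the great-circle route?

3.1%

Great circle: σ = 1.9003 rad → d_gc = Rσ = 12099.1 km
Rhumb: Δφ = -1.0500, Δλ = -1.8715, Δψ = -1.1883, q = Δφ/Δψ = 0.8836 → d_rh = R√(Δφ²+q²Δλ²) = 12472.2 km
Excess = (12472.2 − 12099.1) / 12099.1 = 373.1 / 12099.1 = 3.08% ≈ 3.1%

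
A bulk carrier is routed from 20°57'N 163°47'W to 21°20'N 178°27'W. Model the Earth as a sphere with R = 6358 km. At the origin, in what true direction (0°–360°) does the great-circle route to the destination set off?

θ = atan2( sin Δλ·cos φ₂ ,  cos φ₁ sin φ₂ − sin φ₁ cos φ₂ cos Δλ )
  = atan2(-0.2358, +0.0175) = 274.25°

274.3°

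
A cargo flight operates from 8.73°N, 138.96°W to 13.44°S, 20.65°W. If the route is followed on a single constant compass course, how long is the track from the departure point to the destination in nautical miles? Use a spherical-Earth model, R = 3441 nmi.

7179 nmi

Rhumb course C = atan2(Δλ, Δψ) with Δψ = ln[tan(π/4+φ₂/2)/tan(π/4+φ₁/2)] = -0.3897, Δλ = +2.0649 → C = 100.69°
d = R·|Δφ| / |cos C| = 3441·0.38694 / 0.18546 = 7179 nmi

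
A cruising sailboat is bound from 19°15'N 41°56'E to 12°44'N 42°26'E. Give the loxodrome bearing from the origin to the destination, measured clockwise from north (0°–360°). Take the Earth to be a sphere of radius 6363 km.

175.8°

Δψ = ln[tan(π/4+φ₂/2)/tan(π/4+φ₁/2)] = -0.1184
Δλ = +0.0087 rad (taken the short way round)
course = atan2(Δλ, Δψ) = 175.78°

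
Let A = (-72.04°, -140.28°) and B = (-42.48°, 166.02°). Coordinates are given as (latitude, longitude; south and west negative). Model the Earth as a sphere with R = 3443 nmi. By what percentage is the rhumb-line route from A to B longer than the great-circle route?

2.7%

Great circle: σ = 0.6808 rad → d_gc = Rσ = 2344.1 nmi
Rhumb: Δφ = +0.5159, Δλ = -0.9372, Δψ = +1.0245, q = Δφ/Δψ = 0.5036 → d_rh = R√(Δφ²+q²Δλ²) = 2407.5 nmi
Excess = (2407.5 − 2344.1) / 2344.1 = 63.4 / 2344.1 = 2.70% ≈ 2.7%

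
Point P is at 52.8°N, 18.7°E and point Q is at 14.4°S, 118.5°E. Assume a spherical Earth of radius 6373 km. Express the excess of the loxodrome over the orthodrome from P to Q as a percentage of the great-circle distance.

Great circle: σ = 1.8731 rad → d_gc = Rσ = 11937.6 km
Rhumb: Δφ = -1.1729, Δλ = +1.7418, Δψ = -1.3431, q = Δφ/Δψ = 0.8733 → d_rh = R√(Δφ²+q²Δλ²) = 12241.1 km
Excess = (12241.1 − 11937.6) / 11937.6 = 303.5 / 11937.6 = 2.54% ≈ 2.5%

2.5%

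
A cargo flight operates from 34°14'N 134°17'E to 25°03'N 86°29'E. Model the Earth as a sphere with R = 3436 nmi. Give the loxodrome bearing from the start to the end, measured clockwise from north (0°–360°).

257.5°

Meridional parts: M(φ₁)=+0.6366, M(φ₂)=+0.4518 → ΔM = -0.1847;  Δλ = -0.8343 rad
tan C = Δλ / ΔM = +4.5159 → C = 257.51°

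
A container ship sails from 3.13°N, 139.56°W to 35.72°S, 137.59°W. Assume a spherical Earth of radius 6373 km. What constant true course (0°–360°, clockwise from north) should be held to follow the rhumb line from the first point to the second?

177.3°

Δψ = ln[tan(π/4+φ₂/2)/tan(π/4+φ₁/2)] = -0.7229
Δλ = +0.0344 rad (taken the short way round)
course = atan2(Δλ, Δψ) = 177.28°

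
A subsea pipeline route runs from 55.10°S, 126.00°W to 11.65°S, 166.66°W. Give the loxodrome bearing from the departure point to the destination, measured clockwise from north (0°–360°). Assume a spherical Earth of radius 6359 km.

323.3°

Δψ = ln[tan(π/4+φ₂/2)/tan(π/4+φ₁/2)] = +0.9525
Δλ = -0.7097 rad (taken the short way round)
course = atan2(Δλ, Δψ) = 323.31°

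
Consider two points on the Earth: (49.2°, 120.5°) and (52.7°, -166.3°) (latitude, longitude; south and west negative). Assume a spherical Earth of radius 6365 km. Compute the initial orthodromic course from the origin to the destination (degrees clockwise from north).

56.3°

N = sin Δλ·cos φ₂ = +0.5801;  D = cos φ₁ sin φ₂ − sin φ₁ cos φ₂ cos Δλ = +0.3872
initial course = atan2(N, D) = 56.28°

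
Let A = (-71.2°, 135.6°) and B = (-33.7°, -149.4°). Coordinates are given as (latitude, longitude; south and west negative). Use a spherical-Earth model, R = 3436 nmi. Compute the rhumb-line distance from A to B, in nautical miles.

3370 nmi

Rhumb course C = atan2(Δλ, Δψ) with Δψ = ln[tan(π/4+φ₂/2)/tan(π/4+φ₁/2)] = +1.1731, Δλ = +1.3090 → C = 48.13°
d = R·|Δφ| / |cos C| = 3436·0.65450 / 0.66740 = 3370 nmi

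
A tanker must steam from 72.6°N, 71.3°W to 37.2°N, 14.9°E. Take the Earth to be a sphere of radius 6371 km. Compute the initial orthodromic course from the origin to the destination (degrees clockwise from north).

80.7°

N = sin Δλ·cos φ₂ = +0.7948;  D = cos φ₁ sin φ₂ − sin φ₁ cos φ₂ cos Δλ = +0.1304
initial course = atan2(N, D) = 80.68°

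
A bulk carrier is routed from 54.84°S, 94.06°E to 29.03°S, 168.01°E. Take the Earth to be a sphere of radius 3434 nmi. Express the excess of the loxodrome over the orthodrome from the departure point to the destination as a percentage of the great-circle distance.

3.6%

Great circle: σ = 1.0052 rad → d_gc = Rσ = 3451.8 nmi
Rhumb: Δφ = +0.4505, Δλ = +1.2907, Δψ = +0.6195, q = Δφ/Δψ = 0.7271 → d_rh = R√(Δφ²+q²Δλ²) = 3574.8 nmi
Excess = (3574.8 − 3451.8) / 3451.8 = 123.0 / 3451.8 = 3.56% ≈ 3.6%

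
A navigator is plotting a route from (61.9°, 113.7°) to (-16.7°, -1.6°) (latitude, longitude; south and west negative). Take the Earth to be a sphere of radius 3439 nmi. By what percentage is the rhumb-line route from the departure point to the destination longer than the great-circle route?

Great circle: σ = 2.0334 rad → d_gc = Rσ = 6992.9 nmi
Rhumb: Δφ = -1.3718, Δλ = -2.0124, Δψ = -1.6810, q = Δφ/Δψ = 0.8161 → d_rh = R√(Δφ²+q²Δλ²) = 7359.0 nmi
Excess = (7359.0 − 6992.9) / 6992.9 = 366.1 / 6992.9 = 5.24% ≈ 5.2%

5.2%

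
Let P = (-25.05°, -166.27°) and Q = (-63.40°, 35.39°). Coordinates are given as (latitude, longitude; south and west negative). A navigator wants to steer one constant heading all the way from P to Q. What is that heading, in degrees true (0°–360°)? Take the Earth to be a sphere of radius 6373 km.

250.3°

Meridional parts: M(φ₁)=-0.4518, M(φ₂)=-1.4423 → ΔM = -0.9904;  Δλ = -2.7636 rad
tan C = Δλ / ΔM = +2.7902 → C = 250.28°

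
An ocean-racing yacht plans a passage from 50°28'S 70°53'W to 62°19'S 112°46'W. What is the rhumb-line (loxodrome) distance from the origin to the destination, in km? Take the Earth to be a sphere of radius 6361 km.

2868 km

Δψ = ln[tan(π/4+φ₂/2)/tan(π/4+φ₁/2)] = -0.3774;  Δφ = -0.2068 rad,  Δλ = -0.7310 rad
q = Δφ/Δψ = 0.5480
d = R·√(Δφ² + q²Δλ²) = 6361·0.45084 = 2868 km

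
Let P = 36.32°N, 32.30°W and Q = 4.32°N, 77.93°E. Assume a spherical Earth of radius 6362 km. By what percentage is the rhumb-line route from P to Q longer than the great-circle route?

3.0%

Great circle: σ = 1.8062 rad → d_gc = Rσ = 11490.8 km
Rhumb: Δφ = -0.5585, Δλ = +1.9239, Δψ = -0.6057, q = Δφ/Δψ = 0.9220 → d_rh = R√(Δφ²+q²Δλ²) = 11831.7 km
Excess = (11831.7 − 11490.8) / 11490.8 = 340.9 / 11490.8 = 2.97% ≈ 3.0%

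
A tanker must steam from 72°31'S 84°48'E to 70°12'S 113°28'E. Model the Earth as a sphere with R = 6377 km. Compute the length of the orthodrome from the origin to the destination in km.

Haversine: a = sin²(Δφ/2)+cos φ₁ cos φ₂ sin²(Δλ/2) = 0.00665;  σ = 2·atan2(√a,√(1−a))
σ = 9.352° → d = Rσ = 6377·0.16322 = 1041 km

1041 km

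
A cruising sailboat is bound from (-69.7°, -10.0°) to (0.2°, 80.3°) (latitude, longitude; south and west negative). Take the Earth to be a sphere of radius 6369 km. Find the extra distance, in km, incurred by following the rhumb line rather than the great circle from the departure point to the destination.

Great circle: cos σ = sin φ₁ sin φ₂ + cos φ₁ cos φ₂ cos Δλ,  σ = 1.5759 rad → d_gc = 10036.8 km
Rhumb line: Δψ = +1.7237, q = Δφ/Δψ = 0.7078, d_rh = R√(Δφ²+q²Δλ²) = 10528.4 km
Excess = 10528.4 − 10036.8 = 491.6 ≈ 492 km

492 km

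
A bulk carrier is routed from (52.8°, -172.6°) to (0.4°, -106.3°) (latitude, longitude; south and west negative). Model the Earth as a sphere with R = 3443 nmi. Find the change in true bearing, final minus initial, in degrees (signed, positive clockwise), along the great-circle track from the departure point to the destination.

At departure: θ₁ = atan2(sin Δλ cos φ₂, cos φ₁ sin φ₂ − sin φ₁ cos φ₂ cos Δλ) = 109.04°
At arrival: θ₂ = atan2(sin Δλ cos φ₁, −cos φ₂ sin φ₁ + sin φ₂ cos φ₁ cos Δλ) = 145.14°
Δθ = θ₂ − θ₁ = +36.1°

+36.1°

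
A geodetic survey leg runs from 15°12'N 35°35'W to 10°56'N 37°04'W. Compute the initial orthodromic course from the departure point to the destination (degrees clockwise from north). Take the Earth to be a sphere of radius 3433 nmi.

198.9°

N = sin Δλ·cos φ₂ = -0.0254;  D = cos φ₁ sin φ₂ − sin φ₁ cos φ₂ cos Δλ = -0.0743
initial course = atan2(N, D) = 198.88°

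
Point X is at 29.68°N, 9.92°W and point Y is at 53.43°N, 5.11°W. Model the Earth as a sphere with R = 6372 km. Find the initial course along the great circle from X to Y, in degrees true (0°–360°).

7.1°

N = sin Δλ·cos φ₂ = +0.0500;  D = cos φ₁ sin φ₂ − sin φ₁ cos φ₂ cos Δλ = +0.4038
initial course = atan2(N, D) = 7.05°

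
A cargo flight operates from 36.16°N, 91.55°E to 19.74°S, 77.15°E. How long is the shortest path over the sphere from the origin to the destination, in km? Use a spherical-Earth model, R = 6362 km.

Haversine: a = sin²(Δφ/2)+cos φ₁ cos φ₂ sin²(Δλ/2) = 0.23162;  σ = 2·atan2(√a,√(1−a))
σ = 57.536° → d = Rσ = 6362·1.00420 = 6389 km

6389 km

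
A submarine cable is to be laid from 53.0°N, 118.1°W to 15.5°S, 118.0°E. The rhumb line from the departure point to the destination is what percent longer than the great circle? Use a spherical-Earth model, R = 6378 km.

4.6%

Great circle: σ = 2.1375 rad → d_gc = Rσ = 13633.2 km
Rhumb: Δφ = -1.1956, Δλ = -2.1625, Δψ = -1.3687, q = Δφ/Δψ = 0.8735 → d_rh = R√(Δφ²+q²Δλ²) = 14257.6 km
Excess = (14257.6 − 13633.2) / 13633.2 = 624.4 / 13633.2 = 4.58% ≈ 4.6%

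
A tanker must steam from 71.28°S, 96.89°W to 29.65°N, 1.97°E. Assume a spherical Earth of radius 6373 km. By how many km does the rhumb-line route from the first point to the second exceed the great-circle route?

Great circle: cos σ = sin φ₁ sin φ₂ + cos φ₁ cos φ₂ cos Δλ,  σ = 2.1077 rad → d_gc = 13432.5 km
Rhumb line: Δψ = +2.3451, q = Δφ/Δψ = 0.7512, d_rh = R√(Δφ²+q²Δλ²) = 13937.7 km
Excess = 13937.7 − 13432.5 = 505.2 ≈ 505 km

505 km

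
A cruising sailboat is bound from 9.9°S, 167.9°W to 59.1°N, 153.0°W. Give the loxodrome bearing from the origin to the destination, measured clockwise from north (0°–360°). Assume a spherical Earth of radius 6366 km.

10.1°

Δψ = ln[tan(π/4+φ₂/2)/tan(π/4+φ₁/2)] = +1.4596
Δλ = +0.2601 rad (taken the short way round)
course = atan2(Δλ, Δψ) = 10.10°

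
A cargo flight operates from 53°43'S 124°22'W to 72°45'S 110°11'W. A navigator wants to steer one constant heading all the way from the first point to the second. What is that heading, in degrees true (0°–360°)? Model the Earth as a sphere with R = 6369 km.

162.2°

Meridional parts: M(φ₁)=-1.1158, M(φ₂)=-1.8860 → ΔM = -0.7702;  Δλ = +0.2475 rad
tan C = Δλ / ΔM = -0.3214 → C = 162.18°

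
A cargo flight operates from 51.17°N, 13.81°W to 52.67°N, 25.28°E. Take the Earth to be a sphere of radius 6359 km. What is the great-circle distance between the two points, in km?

cos σ = sin φ₁ sin φ₂ + cos φ₁ cos φ₂ cos Δλ
      = sin(51.17°)sin(52.67°) + cos(51.17°)cos(52.67°)cos(39.09°) = 0.9145
σ = 23.859° → d = Rσ = 6359·0.41641 = 2648 km

2648 km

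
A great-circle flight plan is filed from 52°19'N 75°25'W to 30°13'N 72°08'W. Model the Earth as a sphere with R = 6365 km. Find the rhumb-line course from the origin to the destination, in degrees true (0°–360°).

Δψ = ln[tan(π/4+φ₂/2)/tan(π/4+φ₁/2)] = -0.5215
Δλ = +0.0573 rad (taken the short way round)
course = atan2(Δλ, Δψ) = 173.73°

173.7°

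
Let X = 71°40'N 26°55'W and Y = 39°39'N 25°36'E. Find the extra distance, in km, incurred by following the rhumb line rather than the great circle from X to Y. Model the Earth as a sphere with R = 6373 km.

115 km

Great circle: cos σ = sin φ₁ sin φ₂ + cos φ₁ cos φ₂ cos Δλ,  σ = 0.7181 rad → d_gc = 4576.2 km
Rhumb line: Δψ = -1.0691, q = Δφ/Δψ = 0.5227, d_rh = R√(Δφ²+q²Δλ²) = 4690.8 km
Excess = 4690.8 − 4576.2 = 114.6 ≈ 115 km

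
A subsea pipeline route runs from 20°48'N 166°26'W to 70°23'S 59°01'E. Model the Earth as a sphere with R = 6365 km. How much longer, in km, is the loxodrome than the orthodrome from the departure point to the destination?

Great circle: cos σ = sin φ₁ sin φ₂ + cos φ₁ cos φ₂ cos Δλ,  σ = 2.1588 rad → d_gc = 13740.5 km
Rhumb line: Δψ = -2.1264, q = Δφ/Δψ = 0.7484, d_rh = R√(Δφ²+q²Δλ²) = 15091.4 km
Excess = 15091.4 − 13740.5 = 1350.9 ≈ 1351 km

1351 km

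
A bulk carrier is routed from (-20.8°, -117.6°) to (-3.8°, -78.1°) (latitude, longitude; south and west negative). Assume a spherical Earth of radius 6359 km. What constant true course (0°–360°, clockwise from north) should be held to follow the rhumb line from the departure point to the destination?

Δψ = ln[tan(π/4+φ₂/2)/tan(π/4+φ₁/2)] = +0.3049
Δλ = +0.6894 rad (taken the short way round)
course = atan2(Δλ, Δψ) = 66.14°

66.1°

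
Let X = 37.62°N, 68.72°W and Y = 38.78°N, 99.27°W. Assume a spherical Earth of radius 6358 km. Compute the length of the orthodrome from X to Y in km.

2655 km

Haversine: a = sin²(Δφ/2)+cos φ₁ cos φ₂ sin²(Δλ/2) = 0.04296;  σ = 2·atan2(√a,√(1−a))
σ = 23.924° → d = Rσ = 6358·0.41756 = 2655 km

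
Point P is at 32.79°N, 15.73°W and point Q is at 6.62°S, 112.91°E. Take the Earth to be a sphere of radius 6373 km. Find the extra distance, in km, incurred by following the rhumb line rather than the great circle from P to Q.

Great circle: cos σ = sin φ₁ sin φ₂ + cos φ₁ cos φ₂ cos Δλ,  σ = 2.1943 rad → d_gc = 13984.1 km
Rhumb line: Δψ = -0.7222, q = Δφ/Δψ = 0.9525, d_rh = R√(Δφ²+q²Δλ²) = 14316.1 km
Excess = 14316.1 − 13984.1 = 332.0 ≈ 332 km

332 km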